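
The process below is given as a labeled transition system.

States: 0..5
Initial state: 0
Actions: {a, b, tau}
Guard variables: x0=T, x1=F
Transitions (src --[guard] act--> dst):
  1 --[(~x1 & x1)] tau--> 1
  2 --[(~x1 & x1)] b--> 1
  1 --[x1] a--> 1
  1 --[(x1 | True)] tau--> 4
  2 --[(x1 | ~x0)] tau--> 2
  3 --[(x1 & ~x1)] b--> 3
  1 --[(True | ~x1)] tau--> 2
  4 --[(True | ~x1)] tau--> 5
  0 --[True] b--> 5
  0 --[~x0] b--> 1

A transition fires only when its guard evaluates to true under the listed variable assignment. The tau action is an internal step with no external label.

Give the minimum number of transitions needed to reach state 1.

Layered search for 1:
  Layer 0: {0}
  Layer 1: {5}
1 never appears.

Answer: UNREACHABLE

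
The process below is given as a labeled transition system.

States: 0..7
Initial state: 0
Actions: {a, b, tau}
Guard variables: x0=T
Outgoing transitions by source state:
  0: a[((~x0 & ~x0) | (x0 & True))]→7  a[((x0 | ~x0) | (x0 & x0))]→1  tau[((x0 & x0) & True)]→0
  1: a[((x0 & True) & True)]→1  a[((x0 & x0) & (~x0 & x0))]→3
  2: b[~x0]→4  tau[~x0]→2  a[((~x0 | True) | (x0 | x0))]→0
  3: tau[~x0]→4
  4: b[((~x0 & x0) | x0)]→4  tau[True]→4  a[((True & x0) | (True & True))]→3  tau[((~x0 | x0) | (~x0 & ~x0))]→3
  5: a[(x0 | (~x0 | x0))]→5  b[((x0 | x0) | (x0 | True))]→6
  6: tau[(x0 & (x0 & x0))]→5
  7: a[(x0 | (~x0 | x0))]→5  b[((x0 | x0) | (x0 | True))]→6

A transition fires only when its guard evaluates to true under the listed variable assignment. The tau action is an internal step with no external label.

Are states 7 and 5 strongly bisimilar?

Answer: BISIMILAR

Working:
Bisimulation quotient by refinement:
  round 0: {{0,1,2,3,4,5,6,7}}
  round 1: {{0},{1,2},{3},{4},{5,7},{6}}
  round 2: {{0},{1},{2},{3},{4},{5,7},{6}}
Fixed point at round 3; 7 class(es).
7∈{5,7}, 5∈{5,7}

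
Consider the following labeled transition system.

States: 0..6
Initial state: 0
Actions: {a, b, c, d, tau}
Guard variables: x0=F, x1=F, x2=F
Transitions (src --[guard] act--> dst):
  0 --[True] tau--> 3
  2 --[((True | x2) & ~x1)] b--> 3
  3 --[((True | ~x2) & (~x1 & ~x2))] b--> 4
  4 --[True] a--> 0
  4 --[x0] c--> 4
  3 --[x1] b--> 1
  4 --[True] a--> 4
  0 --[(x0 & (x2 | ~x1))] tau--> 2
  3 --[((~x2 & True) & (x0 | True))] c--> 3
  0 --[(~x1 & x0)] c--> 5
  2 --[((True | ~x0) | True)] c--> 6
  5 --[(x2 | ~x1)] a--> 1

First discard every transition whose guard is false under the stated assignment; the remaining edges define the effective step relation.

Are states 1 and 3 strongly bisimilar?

Answer: NOT BISIMILAR

Working:
Bisimulation quotient by refinement:
  P[0] = {{0,1,2,3,4,5,6}}
  P[1] = {{0},{1,6},{2,3},{4,5}}
  P[2] = {{0},{1,6},{2},{3},{4},{5}}
6 equivalence class(es) (converged in 3)
[1]={1,6}  [3]={3}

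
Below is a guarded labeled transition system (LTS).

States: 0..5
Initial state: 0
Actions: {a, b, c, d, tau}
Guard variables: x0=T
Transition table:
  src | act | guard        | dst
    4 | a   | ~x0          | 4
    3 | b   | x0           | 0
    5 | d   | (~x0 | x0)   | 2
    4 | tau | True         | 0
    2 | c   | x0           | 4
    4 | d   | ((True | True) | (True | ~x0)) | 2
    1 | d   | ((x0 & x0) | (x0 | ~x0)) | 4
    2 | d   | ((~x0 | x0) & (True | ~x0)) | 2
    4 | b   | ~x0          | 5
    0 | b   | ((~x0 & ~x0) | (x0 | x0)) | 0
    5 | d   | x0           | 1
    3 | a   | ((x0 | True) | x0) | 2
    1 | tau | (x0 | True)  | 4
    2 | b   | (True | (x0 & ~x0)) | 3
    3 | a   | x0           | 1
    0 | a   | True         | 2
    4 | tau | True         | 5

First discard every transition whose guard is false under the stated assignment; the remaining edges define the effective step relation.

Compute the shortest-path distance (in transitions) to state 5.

Answer: 3

Working:
Breadth-first toward 5:
  L0 = {0}
  L1 = {2}
  L2 = {3,4}
  L3 = {1,5}
first hit 5 at d=3 via a·c·tau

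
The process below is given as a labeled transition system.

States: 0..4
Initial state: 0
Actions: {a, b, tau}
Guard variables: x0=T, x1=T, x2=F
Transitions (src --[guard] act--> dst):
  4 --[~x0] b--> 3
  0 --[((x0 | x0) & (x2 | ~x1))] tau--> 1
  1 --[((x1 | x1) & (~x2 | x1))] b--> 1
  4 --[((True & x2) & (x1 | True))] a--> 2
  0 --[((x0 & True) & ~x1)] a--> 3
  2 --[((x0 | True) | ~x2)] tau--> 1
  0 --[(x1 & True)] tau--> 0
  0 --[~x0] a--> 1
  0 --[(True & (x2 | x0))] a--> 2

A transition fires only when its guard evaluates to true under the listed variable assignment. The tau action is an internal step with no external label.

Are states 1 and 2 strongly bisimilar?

Answer: NOT BISIMILAR

Working:
Compute ~ classes (split until stable):
  π0 = {{0,1,2,3,4}}
  π1 = {{0},{1},{2},{3,4}}
stable after 2 split(s): 4 block(s)
[1]={1}  [2]={2}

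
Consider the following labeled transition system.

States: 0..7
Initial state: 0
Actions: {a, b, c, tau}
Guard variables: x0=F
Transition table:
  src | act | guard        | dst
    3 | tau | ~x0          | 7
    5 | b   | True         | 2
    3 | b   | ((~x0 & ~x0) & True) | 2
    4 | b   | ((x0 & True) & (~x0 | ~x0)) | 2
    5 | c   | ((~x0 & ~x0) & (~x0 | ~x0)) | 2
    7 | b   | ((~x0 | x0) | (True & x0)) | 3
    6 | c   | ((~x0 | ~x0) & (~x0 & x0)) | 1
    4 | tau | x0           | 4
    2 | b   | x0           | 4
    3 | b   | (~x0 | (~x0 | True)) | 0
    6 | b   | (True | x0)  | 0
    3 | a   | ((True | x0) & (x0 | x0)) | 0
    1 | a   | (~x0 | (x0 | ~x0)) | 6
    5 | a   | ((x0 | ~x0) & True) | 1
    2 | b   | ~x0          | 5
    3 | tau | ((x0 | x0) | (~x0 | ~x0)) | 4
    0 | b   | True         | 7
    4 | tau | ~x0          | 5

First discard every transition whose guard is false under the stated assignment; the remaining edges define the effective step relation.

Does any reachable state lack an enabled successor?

Reach set: {0,1,2,3,4,5,6,7}
  0: b→7  [1 exit(s)]
  1: a→6  [1 exit(s)]
  2: b→5  [1 exit(s)]
  3: b→0  b→2  tau→4  tau→7  [4 exit(s)]
  4: tau→5  [1 exit(s)]
  5: a→1  b→2  c→2  [3 exit(s)]
  6: b→0  [1 exit(s)]
  7: b→3  [1 exit(s)]

Answer: DEADLOCK-FREE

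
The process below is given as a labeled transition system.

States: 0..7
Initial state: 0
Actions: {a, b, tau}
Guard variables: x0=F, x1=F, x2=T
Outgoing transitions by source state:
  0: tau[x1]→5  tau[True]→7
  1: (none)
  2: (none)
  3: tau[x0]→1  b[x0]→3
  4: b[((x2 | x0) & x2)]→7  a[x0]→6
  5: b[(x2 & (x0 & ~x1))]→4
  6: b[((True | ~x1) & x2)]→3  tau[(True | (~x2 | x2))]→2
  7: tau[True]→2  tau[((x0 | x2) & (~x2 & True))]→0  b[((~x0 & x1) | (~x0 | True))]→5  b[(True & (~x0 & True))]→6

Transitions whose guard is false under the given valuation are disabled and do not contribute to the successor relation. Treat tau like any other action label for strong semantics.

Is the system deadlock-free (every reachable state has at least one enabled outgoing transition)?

Answer: DEADLOCK at state 2

Working:
Reachable = {0,2,3,5,6,7}
  0: tau→7  [deg 1]
  2: ∅  [STUCK]
  3: ∅  [STUCK]
  5: ∅  [STUCK]
  6: b→3  tau→2  [deg 2]
  7: b→5  b→6  tau→2  [deg 3]
trace reaching 2: tau·tau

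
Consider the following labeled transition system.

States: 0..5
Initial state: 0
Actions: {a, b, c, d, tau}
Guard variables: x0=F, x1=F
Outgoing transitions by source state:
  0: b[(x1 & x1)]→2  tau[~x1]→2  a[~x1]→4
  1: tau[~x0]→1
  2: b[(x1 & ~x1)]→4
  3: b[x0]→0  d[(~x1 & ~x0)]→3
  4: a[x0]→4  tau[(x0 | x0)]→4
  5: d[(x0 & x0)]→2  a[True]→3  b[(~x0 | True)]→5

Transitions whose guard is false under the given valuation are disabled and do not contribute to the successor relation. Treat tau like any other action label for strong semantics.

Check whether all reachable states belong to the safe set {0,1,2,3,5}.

Safe = {0,1,2,3,5}
R = {0,2,4}
  0: ok
  2: ok
  4: outside
counterexample path to 4: a

Answer: INVARIANT VIOLATED at state 4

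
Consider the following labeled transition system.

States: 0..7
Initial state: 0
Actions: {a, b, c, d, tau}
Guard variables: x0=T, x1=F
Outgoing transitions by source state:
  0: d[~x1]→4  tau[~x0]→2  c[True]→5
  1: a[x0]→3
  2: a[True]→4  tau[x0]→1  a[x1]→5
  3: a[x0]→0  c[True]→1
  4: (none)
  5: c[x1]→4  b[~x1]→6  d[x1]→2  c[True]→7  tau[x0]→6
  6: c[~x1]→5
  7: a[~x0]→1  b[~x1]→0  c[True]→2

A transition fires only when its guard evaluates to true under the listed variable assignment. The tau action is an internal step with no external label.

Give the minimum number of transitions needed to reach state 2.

Answer: 3

Analysis:
BFS to 2:
  L0 = {0}
  L1 = {4,5}
  L2 = {6,7}
  L3 = {2}
2 enters at depth 3; path c·c·c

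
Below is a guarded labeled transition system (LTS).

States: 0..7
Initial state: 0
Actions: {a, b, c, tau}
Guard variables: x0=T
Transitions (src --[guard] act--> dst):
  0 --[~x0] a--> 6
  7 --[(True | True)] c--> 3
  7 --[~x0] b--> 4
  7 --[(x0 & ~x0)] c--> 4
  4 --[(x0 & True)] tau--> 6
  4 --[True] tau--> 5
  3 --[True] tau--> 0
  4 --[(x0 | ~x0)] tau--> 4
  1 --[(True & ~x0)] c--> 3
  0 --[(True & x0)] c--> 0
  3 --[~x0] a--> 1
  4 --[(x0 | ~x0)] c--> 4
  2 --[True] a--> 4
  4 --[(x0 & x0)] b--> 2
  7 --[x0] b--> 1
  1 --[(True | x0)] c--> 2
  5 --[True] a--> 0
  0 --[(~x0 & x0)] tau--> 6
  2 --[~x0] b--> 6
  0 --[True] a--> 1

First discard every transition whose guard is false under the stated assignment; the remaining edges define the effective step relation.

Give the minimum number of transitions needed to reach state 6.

Answer: 4

Working:
Breadth-first toward 6:
  depth 0: {0}
  depth 1: {1}
  depth 2: {2}
  depth 3: {4}
  depth 4: {5,6}
6 enters at depth 4; path a·c·a·tau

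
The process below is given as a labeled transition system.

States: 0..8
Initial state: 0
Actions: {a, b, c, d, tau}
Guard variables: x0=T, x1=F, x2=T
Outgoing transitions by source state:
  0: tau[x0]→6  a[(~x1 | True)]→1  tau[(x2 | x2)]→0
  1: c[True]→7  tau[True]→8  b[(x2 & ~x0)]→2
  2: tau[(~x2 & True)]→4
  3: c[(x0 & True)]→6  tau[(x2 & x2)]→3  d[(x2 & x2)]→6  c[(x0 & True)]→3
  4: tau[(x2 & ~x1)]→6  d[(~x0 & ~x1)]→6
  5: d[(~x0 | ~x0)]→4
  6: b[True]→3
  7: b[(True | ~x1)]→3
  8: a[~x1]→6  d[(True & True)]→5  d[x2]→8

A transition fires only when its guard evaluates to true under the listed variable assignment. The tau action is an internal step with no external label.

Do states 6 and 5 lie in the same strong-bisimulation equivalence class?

Bisimulation quotient by refinement:
  P[0] = {{0,1,2,3,4,5,6,7,8}}
  P[1] = {{0},{1},{2,5},{3},{4},{6,7},{8}}
stable after 2 split(s): 7 block(s)
[6]={6,7}  [5]={2,5}

Answer: NOT BISIMILAR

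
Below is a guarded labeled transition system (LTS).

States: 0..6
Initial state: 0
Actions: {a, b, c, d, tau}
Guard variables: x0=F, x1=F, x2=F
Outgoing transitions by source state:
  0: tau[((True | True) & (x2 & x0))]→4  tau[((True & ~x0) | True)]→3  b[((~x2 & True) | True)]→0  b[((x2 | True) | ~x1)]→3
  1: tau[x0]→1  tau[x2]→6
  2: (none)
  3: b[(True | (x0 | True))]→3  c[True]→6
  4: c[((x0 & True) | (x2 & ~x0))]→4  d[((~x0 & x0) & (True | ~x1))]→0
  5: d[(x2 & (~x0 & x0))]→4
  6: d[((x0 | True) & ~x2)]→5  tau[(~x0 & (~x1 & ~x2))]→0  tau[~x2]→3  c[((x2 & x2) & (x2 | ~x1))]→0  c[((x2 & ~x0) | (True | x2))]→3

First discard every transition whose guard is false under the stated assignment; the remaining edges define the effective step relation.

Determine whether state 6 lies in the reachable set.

Guard filter leaves 9 enabled edge(s).
Layer 0: {0}
Layer 1: {3}  cumulative {0,3}
Layer 2: {6}  cumulative {0,3,6}
Layer 3: {5}  cumulative {0,3,5,6}
R = {0,3,5,6}
witness 6: tau·c

Answer: REACHABLE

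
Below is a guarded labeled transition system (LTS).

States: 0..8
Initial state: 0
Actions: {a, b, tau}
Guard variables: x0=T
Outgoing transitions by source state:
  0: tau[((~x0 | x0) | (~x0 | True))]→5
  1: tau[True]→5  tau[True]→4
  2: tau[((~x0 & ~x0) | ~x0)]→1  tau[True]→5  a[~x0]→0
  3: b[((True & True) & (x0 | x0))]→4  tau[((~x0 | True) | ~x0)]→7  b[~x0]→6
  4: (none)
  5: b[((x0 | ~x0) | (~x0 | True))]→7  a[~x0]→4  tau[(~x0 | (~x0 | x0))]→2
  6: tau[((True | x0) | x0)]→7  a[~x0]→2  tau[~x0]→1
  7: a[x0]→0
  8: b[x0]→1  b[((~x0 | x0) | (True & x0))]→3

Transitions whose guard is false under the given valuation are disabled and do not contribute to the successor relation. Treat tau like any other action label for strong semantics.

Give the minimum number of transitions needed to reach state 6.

Answer: UNREACHABLE

Working:
Breadth-first toward 6:
  L0 = {0}
  L1 = {5}
  L2 = {2,7}
6 never appears.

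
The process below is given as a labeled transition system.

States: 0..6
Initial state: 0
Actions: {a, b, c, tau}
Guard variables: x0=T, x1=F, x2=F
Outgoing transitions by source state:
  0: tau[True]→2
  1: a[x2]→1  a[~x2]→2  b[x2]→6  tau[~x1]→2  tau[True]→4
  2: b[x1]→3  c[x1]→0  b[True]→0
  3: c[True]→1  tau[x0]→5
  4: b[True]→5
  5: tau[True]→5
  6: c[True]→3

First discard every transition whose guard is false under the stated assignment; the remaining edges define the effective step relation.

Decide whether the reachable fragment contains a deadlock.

Answer: DEADLOCK-FREE

Analysis:
Reach set: {0,2}
  0: tau→2  [deg 1]
  2: b→0  [deg 1]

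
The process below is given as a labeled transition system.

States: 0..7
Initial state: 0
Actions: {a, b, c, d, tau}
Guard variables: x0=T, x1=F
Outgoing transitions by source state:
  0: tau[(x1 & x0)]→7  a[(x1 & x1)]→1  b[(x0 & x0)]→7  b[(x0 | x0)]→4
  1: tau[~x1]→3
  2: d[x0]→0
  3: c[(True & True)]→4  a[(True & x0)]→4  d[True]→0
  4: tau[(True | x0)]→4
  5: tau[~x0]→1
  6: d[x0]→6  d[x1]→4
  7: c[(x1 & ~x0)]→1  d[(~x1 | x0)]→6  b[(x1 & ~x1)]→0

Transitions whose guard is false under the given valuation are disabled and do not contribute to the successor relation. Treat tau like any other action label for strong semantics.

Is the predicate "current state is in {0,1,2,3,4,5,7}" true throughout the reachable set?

Answer: INVARIANT VIOLATED at state 6

Trace:
Safe = {0,1,2,3,4,5,7}
R = {0,4,6,7}
  0: ok
  4: ok
  6: ✗ unsafe
  7: ok
reach 6 via b·d — violates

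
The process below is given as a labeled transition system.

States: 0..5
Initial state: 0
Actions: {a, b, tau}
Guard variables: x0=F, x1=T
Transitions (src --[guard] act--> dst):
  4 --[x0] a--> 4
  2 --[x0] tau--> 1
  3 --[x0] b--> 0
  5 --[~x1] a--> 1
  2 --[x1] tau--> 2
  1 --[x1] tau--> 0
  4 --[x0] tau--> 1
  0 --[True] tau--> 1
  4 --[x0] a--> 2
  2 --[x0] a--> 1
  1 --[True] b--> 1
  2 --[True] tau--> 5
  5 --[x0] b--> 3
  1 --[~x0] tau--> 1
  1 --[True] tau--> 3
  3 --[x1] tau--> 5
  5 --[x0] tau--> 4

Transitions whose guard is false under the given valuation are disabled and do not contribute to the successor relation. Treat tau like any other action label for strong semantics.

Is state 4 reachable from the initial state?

8 transition(s) survive guard evaluation.
Layer 0: {0}
Layer 1: {1}  total {0,1}
Layer 2: {3}  total {0,1,3}
Layer 3: {5}  total {0,1,3,5}
R = {0,1,3,5}

Answer: UNREACHABLE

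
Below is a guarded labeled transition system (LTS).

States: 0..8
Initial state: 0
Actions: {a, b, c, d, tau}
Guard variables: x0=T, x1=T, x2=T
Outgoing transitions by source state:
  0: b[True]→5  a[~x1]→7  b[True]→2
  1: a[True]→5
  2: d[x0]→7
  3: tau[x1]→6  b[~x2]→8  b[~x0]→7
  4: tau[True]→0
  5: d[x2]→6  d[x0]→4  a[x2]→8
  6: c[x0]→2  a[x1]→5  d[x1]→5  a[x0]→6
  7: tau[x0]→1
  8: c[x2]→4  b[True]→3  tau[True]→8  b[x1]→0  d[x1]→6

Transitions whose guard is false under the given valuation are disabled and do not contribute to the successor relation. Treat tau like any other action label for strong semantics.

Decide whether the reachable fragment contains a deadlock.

Answer: DEADLOCK-FREE

Working:
R = {0,1,2,3,4,5,6,7,8}
  0: b→2  b→5  [2 out]
  1: a→5  [1 out]
  2: d→7  [1 out]
  3: tau→6  [1 out]
  4: tau→0  [1 out]
  5: a→8  d→4  d→6  [3 out]
  6: a→5  a→6  c→2  d→5  [4 out]
  7: tau→1  [1 out]
  8: b→0  b→3  c→4  d→6  tau→8  [5 out]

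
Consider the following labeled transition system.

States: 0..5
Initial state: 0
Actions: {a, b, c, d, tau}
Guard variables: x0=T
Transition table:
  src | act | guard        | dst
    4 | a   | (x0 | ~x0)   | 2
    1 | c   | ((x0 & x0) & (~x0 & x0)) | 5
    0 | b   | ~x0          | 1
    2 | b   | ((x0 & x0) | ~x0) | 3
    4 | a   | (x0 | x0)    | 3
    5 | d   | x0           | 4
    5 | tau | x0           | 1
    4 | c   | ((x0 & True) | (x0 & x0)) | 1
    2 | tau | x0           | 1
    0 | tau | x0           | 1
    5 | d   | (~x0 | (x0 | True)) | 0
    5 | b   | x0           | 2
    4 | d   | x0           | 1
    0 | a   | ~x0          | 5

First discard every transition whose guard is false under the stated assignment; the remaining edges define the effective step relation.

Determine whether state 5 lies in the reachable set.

Answer: UNREACHABLE

Working:
11 transition(s) survive guard evaluation.
depth 0: {0}
depth 1: {1}  total {0,1}
Reachable = {0,1}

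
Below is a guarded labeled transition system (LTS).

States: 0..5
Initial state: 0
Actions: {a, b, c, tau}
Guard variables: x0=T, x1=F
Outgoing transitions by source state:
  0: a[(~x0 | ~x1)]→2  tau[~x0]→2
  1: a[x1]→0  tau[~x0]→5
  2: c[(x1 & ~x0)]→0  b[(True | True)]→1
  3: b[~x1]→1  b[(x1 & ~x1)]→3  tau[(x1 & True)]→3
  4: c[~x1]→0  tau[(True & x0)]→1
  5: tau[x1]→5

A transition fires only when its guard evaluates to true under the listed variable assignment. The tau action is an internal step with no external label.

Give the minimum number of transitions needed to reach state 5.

Answer: UNREACHABLE

Working:
Layered search for 5:
  Layer 0: {0}
  Layer 1: {2}
  Layer 2: {1}
5 never appears.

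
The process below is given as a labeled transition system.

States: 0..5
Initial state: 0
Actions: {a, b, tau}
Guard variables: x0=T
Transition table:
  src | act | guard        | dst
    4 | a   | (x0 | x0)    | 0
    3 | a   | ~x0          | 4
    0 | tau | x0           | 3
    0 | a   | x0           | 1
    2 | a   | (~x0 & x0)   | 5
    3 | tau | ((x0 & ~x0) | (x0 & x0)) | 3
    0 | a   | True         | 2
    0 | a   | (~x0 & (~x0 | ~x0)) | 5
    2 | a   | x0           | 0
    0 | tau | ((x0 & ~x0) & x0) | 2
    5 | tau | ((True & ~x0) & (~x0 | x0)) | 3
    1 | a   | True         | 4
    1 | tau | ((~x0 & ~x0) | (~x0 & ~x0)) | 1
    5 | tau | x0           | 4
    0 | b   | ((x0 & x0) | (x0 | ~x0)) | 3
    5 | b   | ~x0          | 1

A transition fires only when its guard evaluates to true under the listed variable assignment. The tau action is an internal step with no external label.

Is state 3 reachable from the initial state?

Guard filter leaves 9 enabled edge(s).
L0 = {0}
L1 = {1,2,3}  total {0,1,2,3}
L2 = {4}  total {0,1,2,3,4}
Reach set: {0,1,2,3,4}
Path to 3: tau

Answer: REACHABLE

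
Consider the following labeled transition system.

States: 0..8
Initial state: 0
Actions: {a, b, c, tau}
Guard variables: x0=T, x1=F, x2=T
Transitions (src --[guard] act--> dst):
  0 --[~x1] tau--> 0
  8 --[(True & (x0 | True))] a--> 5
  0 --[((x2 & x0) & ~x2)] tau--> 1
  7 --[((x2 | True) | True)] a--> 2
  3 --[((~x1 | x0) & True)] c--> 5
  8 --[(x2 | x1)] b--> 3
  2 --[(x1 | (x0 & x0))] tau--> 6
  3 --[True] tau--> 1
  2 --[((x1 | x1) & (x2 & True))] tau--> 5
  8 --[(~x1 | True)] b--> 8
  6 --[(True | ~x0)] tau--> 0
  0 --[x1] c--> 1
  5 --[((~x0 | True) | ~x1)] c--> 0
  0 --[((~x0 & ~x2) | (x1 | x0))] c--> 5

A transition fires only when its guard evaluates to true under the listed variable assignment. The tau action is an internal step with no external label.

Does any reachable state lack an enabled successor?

Answer: DEADLOCK-FREE

Analysis:
Reach set: {0,5}
  0: c→5  tau→0  [2 exit(s)]
  5: c→0  [1 exit(s)]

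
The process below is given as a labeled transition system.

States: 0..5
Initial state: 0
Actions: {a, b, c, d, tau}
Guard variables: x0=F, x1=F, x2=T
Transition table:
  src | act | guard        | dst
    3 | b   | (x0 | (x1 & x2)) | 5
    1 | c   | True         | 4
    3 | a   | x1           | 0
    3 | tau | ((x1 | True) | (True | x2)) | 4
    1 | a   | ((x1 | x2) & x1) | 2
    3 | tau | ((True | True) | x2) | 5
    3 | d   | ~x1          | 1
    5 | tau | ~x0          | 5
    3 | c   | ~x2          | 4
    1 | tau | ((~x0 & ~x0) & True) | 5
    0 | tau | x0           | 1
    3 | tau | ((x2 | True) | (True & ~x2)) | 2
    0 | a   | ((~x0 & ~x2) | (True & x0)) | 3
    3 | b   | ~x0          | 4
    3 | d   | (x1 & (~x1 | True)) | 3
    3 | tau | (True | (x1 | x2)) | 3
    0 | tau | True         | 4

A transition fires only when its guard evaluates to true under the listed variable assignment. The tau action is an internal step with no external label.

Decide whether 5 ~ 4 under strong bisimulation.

Answer: NOT BISIMILAR

Analysis:
Bisimulation quotient by refinement:
  P[0] = {{0,1,2,3,4,5}}
  P[1] = {{0,5},{1},{2,4},{3}}
  P[2] = {{0},{1},{2,4},{3},{5}}
stable after 3 split(s): 5 block(s)
class of 5: {5}; class of 4: {2,4}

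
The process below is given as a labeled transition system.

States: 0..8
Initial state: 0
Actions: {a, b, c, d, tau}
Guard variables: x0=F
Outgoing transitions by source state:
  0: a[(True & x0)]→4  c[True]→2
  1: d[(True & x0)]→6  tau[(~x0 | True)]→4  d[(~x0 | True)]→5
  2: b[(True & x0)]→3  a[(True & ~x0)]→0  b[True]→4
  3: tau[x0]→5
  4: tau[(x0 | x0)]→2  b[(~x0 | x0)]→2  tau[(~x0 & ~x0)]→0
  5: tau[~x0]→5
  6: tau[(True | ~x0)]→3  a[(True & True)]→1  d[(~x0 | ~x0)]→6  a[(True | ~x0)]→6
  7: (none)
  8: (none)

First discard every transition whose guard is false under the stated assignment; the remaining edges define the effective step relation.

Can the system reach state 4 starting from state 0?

12 transition(s) survive guard evaluation.
depth 0: {0}
depth 1: {2}  cumulative {0,2}
depth 2: {4}  cumulative {0,2,4}
Reach set: {0,2,4}
witness 4: c·b

Answer: REACHABLE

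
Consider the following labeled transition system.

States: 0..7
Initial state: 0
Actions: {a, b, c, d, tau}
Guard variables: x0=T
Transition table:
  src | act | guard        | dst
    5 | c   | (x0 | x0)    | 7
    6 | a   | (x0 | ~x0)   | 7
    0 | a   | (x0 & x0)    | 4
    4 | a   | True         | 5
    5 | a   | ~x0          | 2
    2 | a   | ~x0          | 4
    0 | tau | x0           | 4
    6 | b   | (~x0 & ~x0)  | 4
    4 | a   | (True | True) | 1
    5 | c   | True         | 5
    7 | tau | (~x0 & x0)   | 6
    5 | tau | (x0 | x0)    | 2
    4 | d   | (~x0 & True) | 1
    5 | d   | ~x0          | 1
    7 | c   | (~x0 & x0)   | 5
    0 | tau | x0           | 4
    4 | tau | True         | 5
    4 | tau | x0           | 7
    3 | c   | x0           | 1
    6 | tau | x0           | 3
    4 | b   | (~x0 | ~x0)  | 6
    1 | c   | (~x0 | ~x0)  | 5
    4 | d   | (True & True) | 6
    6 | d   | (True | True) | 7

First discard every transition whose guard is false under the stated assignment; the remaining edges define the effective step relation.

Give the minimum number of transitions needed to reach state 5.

Answer: 2

Working:
Breadth-first toward 5:
  L0 = {0}
  L1 = {4}
  L2 = {1,5,6,7}
5 enters at depth 2; path a·a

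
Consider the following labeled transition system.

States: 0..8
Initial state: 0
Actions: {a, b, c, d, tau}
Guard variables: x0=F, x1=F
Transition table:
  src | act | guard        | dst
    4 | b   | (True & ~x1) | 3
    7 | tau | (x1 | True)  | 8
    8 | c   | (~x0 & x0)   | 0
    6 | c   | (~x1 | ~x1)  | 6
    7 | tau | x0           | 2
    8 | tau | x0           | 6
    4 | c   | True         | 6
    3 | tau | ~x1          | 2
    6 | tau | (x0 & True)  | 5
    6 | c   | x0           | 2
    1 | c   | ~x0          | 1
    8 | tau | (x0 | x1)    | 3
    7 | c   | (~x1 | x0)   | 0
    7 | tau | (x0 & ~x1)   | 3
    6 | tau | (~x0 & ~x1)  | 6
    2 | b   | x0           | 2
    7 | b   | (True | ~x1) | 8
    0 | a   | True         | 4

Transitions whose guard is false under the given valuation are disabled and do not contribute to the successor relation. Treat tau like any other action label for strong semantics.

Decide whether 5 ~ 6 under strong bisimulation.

Answer: NOT BISIMILAR

Working:
Compute ~ classes (split until stable):
  P[0] = {{0,1,2,3,4,5,6,7,8}}
  P[1] = {{0},{1},{2,5,8},{3},{4},{6},{7}}
Fixed point at round 2; 7 class(es).
5∈{2,5,8}, 6∈{6}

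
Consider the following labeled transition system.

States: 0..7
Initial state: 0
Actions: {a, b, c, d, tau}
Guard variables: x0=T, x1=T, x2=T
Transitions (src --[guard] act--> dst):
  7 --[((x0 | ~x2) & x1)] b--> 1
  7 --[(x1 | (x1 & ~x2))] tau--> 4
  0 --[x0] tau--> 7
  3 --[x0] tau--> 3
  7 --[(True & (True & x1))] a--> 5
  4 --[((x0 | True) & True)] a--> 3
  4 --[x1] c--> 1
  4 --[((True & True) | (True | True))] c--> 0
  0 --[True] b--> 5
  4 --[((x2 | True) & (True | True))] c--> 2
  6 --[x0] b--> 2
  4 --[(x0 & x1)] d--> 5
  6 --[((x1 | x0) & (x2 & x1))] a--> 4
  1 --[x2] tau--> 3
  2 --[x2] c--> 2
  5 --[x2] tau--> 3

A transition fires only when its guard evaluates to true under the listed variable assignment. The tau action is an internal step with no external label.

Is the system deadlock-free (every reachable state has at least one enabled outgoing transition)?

Reachable = {0,1,2,3,4,5,7}
  0: b→5  tau→7  [2 exit(s)]
  1: tau→3  [1 exit(s)]
  2: c→2  [1 exit(s)]
  3: tau→3  [1 exit(s)]
  4: a→3  c→0  c→1  c→2  d→5  [5 exit(s)]
  5: tau→3  [1 exit(s)]
  7: a→5  b→1  tau→4  [3 exit(s)]

Answer: DEADLOCK-FREE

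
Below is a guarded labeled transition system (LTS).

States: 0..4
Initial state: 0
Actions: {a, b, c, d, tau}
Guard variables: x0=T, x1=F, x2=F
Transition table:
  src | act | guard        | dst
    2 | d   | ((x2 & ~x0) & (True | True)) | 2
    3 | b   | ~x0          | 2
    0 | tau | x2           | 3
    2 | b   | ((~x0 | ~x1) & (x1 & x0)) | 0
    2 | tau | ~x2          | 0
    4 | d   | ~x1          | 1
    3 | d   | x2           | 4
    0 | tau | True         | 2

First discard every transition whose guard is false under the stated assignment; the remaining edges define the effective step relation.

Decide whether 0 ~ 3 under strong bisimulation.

Answer: NOT BISIMILAR

Working:
Refine partition for ~:
  P[0] = {{0,1,2,3,4}}
  P[1] = {{0,2},{1,3},{4}}
3 equivalence class(es) (converged in 2)
[0]={0,2}  [3]={1,3}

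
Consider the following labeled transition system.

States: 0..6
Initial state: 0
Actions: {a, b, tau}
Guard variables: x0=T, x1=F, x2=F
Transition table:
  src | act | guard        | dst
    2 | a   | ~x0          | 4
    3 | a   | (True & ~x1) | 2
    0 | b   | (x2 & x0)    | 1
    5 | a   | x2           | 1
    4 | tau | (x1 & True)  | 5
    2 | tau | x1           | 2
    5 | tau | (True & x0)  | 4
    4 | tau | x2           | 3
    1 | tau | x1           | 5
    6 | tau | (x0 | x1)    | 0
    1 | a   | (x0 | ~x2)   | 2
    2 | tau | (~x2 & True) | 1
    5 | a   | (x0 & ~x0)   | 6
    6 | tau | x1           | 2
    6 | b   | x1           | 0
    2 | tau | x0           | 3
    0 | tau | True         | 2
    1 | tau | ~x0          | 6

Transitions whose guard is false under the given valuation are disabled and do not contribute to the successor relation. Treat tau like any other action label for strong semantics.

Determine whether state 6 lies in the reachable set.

Answer: UNREACHABLE

Analysis:
After dropping false guards: 7 live edges.
depth 0: {0}
depth 1: {2}  total {0,2}
depth 2: {1,3}  total {0,1,2,3}
Reach set: {0,1,2,3}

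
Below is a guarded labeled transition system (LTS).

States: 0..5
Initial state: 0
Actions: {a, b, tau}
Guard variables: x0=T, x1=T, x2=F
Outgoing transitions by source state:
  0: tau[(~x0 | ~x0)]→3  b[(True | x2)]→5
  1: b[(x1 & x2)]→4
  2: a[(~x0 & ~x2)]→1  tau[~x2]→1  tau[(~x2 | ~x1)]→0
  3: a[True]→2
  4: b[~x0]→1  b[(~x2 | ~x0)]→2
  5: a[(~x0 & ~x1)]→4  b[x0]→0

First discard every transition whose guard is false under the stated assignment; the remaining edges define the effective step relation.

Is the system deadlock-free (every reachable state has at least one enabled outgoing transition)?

Answer: DEADLOCK-FREE

Working:
Reach set: {0,5}
  0: b→5  [1 exit(s)]
  5: b→0  [1 exit(s)]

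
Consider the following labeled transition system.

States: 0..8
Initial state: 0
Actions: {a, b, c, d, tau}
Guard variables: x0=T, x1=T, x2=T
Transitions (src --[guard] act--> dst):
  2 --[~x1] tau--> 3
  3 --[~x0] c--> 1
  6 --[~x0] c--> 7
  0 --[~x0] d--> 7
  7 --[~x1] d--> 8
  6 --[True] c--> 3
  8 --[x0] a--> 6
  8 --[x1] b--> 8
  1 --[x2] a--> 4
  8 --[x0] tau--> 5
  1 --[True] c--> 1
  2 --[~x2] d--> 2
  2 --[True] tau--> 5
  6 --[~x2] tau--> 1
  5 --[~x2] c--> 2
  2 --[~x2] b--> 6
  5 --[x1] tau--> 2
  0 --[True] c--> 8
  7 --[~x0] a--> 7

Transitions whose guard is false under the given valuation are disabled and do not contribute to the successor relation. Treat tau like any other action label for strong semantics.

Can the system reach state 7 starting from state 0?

Guard filter leaves 9 enabled edge(s).
depth 0: {0}
depth 1: {8}  now seen {0,8}
depth 2: {5,6}  now seen {0,5,6,8}
depth 3: {2,3}  now seen {0,2,3,5,6,8}
R = {0,2,3,5,6,8}

Answer: UNREACHABLE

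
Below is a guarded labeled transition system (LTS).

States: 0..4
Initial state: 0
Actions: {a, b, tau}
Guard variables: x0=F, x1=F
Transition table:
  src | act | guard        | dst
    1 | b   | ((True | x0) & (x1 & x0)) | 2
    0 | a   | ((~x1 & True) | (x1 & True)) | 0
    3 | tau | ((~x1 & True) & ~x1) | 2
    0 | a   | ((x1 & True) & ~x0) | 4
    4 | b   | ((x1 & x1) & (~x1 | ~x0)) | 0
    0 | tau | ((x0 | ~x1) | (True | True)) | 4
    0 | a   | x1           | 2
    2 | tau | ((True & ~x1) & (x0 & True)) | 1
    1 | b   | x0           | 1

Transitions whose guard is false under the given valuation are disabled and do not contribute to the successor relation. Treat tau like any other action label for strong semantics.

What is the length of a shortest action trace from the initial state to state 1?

Layered search for 1:
  depth 0: {0}
  depth 1: {4}
1 never appears.

Answer: UNREACHABLE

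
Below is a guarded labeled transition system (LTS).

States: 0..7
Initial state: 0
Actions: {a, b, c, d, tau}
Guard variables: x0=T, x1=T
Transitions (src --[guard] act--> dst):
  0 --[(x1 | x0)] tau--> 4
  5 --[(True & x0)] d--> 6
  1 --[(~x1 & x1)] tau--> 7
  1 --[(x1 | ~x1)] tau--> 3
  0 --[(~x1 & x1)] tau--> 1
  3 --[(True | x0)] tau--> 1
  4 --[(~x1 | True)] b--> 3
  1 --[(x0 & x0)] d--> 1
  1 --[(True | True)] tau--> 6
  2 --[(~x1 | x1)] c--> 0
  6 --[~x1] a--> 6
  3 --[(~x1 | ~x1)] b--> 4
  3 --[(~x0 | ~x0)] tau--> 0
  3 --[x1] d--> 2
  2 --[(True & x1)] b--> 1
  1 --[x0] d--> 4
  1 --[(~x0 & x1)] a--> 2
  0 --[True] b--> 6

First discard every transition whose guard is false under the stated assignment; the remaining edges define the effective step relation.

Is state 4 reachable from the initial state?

Answer: REACHABLE

Working:
12 transition(s) survive guard evaluation.
depth 0: {0}
depth 1: {4,6}  total {0,4,6}
depth 2: {3}  total {0,3,4,6}
depth 3: {1,2}  total {0,1,2,3,4,6}
Reachable = {0,1,2,3,4,6}
witness 4: tau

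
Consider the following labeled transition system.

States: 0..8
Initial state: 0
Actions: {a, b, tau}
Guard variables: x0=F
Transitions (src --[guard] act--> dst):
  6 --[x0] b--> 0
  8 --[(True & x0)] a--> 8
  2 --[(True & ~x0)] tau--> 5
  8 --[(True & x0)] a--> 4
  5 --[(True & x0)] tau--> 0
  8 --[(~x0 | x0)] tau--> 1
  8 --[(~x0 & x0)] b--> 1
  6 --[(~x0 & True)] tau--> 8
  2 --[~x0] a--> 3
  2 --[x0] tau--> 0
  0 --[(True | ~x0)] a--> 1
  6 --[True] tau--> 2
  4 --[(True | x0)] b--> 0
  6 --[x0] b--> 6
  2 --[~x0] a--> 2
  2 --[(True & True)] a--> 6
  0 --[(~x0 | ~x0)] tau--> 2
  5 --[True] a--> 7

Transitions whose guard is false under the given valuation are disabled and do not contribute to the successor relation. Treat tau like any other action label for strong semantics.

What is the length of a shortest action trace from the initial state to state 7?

Layered search for 7:
  L0 = {0}
  L1 = {1,2}
  L2 = {3,5,6}
  L3 = {7,8}
first hit 7 at d=3 via tau·tau·a

Answer: 3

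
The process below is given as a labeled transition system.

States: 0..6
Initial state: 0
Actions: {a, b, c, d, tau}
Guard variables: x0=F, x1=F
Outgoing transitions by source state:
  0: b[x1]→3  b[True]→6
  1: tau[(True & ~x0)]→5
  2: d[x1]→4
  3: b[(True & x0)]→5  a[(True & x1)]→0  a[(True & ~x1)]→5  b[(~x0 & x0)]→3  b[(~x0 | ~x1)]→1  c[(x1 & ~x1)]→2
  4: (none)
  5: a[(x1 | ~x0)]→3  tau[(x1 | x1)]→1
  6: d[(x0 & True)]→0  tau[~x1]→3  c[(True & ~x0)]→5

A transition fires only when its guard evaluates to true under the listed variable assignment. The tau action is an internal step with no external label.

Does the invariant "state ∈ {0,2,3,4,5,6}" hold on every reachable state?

Answer: INVARIANT VIOLATED at state 1

Trace:
Safe = {0,2,3,4,5,6}
R = {0,1,3,5,6}
  0: ✓
  1: VIOLATES
  3: ✓
  5: ✓
  6: ✓
counterexample path to 1: b·tau·b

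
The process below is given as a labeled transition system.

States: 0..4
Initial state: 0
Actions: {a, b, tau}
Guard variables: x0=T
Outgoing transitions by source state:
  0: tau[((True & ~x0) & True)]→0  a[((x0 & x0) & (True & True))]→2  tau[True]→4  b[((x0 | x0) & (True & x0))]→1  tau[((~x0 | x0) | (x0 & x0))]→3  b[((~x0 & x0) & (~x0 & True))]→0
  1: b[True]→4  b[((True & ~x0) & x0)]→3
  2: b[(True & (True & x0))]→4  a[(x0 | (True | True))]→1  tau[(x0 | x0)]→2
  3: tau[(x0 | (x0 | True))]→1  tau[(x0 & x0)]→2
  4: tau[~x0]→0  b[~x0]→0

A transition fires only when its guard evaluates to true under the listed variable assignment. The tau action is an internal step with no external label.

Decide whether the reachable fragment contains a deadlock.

Answer: DEADLOCK at state 4

Analysis:
Reachable = {0,1,2,3,4}
  0: a→2  b→1  tau→3  tau→4  [4 exit(s)]
  1: b→4  [1 exit(s)]
  2: a→1  b→4  tau→2  [3 exit(s)]
  3: tau→1  tau→2  [2 exit(s)]
  4: ∅  [no exit]
trace reaching 4: tau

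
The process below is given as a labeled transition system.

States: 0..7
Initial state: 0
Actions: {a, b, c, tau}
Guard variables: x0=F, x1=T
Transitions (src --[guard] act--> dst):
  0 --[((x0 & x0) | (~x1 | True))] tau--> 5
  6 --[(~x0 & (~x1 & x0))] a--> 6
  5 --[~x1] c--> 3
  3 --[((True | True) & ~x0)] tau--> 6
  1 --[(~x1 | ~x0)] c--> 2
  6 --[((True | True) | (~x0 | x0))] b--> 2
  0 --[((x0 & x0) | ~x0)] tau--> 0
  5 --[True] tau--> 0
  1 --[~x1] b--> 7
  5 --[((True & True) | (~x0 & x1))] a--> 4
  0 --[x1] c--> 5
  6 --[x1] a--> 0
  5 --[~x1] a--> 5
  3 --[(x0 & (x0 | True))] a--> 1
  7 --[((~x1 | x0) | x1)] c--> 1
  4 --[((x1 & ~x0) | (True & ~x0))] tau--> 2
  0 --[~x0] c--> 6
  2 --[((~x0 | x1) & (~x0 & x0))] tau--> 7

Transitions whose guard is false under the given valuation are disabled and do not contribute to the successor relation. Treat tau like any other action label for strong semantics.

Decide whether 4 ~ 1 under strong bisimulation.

Compute ~ classes (split until stable):
  round 0: {{0,1,2,3,4,5,6,7}}
  round 1: {{0},{1,7},{2},{3,4},{5},{6}}
  round 2: {{0},{1},{2},{3},{4},{5},{6},{7}}
stable after 3 split(s): 8 block(s)
[4]={4}  [1]={1}

Answer: NOT BISIMILAR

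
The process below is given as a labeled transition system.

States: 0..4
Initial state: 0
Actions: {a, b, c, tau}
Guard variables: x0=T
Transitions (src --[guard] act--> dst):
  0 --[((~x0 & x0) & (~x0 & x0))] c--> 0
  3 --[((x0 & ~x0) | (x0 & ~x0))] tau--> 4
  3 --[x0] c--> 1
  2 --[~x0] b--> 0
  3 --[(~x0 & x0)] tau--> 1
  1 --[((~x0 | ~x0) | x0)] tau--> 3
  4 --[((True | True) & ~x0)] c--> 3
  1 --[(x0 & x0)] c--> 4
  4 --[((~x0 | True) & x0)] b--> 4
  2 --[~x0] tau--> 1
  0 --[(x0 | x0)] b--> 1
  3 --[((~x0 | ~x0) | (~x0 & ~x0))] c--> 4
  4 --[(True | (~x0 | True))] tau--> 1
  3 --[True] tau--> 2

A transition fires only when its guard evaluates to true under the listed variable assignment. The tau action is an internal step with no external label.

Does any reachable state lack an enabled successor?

R = {0,1,2,3,4}
  0: b→1  [1 out]
  1: c→4  tau→3  [2 out]
  2: ∅  [STUCK]
  3: c→1  tau→2  [2 out]
  4: b→4  tau→1  [2 out]
witness 2: b·tau·tau

Answer: DEADLOCK at state 2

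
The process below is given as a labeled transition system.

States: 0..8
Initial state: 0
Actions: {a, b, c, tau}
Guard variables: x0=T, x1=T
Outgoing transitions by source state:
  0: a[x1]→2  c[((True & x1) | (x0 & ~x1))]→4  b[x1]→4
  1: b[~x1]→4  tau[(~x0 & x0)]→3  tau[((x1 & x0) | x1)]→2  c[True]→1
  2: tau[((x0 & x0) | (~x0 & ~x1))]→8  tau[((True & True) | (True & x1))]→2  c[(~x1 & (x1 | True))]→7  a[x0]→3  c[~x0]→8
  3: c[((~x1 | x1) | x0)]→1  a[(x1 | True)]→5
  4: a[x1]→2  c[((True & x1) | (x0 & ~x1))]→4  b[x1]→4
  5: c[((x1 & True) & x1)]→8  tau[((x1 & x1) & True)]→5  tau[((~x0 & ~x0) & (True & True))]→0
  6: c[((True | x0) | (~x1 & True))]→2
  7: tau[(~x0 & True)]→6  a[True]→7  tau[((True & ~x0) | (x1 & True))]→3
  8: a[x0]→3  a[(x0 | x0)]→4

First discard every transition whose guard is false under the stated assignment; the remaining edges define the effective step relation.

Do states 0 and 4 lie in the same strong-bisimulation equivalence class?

Bisimulation quotient by refinement:
  round 0: {{0,1,2,3,4,5,6,7,8}}
  round 1: {{0,4},{1,5},{2,7},{3},{6},{8}}
  round 2: {{0,4},{1},{2},{3},{5},{6},{7},{8}}
stable after 3 split(s): 8 block(s)
class of 0: {0,4}; class of 4: {0,4}

Answer: BISIMILAR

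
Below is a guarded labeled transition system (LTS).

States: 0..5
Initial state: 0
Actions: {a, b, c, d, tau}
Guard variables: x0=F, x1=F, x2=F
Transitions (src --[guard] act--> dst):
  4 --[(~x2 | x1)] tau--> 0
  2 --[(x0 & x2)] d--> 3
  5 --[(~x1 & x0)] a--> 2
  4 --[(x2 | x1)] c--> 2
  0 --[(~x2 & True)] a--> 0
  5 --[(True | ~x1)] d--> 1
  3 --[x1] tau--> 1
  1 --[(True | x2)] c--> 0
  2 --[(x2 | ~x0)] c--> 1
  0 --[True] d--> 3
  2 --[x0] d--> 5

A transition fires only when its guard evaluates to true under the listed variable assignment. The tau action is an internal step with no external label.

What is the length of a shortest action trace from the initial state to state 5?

Answer: UNREACHABLE

Trace:
Breadth-first toward 5:
  depth 0: {0}
  depth 1: {3}
5 never appears.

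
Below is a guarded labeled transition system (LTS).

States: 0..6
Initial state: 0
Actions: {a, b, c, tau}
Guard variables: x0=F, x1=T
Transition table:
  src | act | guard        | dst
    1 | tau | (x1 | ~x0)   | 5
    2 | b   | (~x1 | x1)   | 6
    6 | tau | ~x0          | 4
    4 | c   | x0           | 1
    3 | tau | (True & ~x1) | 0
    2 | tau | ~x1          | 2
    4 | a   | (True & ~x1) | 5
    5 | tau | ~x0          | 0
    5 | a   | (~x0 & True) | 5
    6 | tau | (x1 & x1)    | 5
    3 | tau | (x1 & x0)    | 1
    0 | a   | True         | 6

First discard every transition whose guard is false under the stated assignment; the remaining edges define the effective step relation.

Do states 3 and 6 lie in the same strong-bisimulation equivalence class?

Bisimulation quotient by refinement:
  π0 = {{0,1,2,3,4,5,6}}
  π1 = {{0},{1,6},{2},{3,4},{5}}
  π2 = {{0},{1},{2},{3,4},{5},{6}}
6 equivalence class(es) (converged in 3)
class of 3: {3,4}; class of 6: {6}

Answer: NOT BISIMILAR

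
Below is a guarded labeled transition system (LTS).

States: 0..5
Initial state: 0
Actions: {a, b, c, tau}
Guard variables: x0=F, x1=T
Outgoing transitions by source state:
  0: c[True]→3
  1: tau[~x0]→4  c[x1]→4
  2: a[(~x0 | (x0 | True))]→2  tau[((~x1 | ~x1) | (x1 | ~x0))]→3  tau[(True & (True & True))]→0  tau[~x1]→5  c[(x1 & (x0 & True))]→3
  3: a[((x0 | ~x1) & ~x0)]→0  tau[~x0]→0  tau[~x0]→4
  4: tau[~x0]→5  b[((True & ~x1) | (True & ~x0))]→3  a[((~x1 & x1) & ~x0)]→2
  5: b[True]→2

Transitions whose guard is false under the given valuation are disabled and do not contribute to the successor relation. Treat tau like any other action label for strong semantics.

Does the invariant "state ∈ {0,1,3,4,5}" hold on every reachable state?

Allowed set {0,1,3,4,5}
R = {0,2,3,4,5}
  0: ok
  2: VIOLATES
  3: ok
  4: ok
  5: ok
counterexample path to 2: c·tau·tau·b

Answer: INVARIANT VIOLATED at state 2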